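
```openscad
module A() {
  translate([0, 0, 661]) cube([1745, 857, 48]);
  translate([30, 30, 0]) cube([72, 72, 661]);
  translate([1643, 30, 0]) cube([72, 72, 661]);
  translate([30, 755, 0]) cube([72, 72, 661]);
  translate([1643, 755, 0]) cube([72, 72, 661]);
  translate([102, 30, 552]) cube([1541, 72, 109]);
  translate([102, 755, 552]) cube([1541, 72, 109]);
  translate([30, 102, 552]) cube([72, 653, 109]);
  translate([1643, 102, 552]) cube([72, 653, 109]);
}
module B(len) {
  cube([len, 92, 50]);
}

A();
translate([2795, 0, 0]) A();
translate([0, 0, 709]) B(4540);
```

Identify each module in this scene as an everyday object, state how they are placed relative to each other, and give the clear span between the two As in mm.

A is a table. B is a beam. A beam spans the tops of two tables. The clear span between the two tables is 1050 mm.

Second table starts at x = 2795; first ends at x = 1745; clear span = 2795 − 1745 = 1050 mm.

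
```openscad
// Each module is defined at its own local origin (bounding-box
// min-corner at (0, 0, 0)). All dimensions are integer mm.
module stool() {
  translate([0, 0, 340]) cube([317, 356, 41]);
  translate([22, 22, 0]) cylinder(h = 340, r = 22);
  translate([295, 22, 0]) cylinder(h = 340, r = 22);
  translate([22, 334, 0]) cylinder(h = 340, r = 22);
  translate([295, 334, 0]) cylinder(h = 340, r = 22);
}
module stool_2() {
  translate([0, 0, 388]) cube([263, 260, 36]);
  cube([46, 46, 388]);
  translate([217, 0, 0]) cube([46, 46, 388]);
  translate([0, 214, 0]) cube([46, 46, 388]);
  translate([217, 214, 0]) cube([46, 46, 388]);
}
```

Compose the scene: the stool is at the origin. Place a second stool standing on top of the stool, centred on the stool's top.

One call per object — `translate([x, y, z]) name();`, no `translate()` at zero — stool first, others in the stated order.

stool();
translate([27, 48, 381]) stool_2();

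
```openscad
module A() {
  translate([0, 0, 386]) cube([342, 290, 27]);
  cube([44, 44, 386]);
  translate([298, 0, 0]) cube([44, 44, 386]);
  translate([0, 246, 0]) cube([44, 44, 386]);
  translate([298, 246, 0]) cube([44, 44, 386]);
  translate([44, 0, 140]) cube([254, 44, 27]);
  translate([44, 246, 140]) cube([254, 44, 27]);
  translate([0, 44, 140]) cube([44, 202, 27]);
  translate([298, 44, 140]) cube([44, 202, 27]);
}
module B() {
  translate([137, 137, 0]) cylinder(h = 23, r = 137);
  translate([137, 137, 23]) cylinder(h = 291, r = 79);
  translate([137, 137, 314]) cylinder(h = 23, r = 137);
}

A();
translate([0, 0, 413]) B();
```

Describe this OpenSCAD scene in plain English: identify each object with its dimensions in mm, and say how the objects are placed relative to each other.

A is a four-legged stool. The seat is a 342×290×27 mm slab whose top surface is at z = 413 mm; four square legs, each 44×44 mm in cross-section, run from the floor (z = 0) to the underside of the seat, each flush with a corner of the seat. Four stretchers, 44 mm wide and 27 mm tall, connect adjacent legs with their undersides at z = 140 mm, each running between the inner faces of the legs it joins and aligned with the legs' outer faces on the other axis.

B is a spool: two coaxial disc flanges of radius 137 mm and thickness 23 mm, joined by a core cylinder of radius 79 mm and height 291 mm. The lower flange rests on z = 0 and the three cylinders share a vertical axis.

The spool is on top of the stool.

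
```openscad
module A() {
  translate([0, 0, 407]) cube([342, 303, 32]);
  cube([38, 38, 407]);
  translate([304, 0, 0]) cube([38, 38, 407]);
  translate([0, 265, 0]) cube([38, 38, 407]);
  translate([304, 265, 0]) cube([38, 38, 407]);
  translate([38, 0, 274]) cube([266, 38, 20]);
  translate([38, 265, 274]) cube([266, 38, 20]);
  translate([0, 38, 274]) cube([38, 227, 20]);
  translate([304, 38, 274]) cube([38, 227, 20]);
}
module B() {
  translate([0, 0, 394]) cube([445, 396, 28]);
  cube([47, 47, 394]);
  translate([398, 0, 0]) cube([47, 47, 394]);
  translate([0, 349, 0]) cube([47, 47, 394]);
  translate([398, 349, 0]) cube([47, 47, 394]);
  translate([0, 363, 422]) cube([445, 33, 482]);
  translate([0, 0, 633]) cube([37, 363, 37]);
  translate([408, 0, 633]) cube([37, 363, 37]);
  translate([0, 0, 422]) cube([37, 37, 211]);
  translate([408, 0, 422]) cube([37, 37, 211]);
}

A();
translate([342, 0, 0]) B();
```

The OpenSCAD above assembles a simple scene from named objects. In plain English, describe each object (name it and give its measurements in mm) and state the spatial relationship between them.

A is a four-legged stool. The seat is a 342×303×32 mm slab whose top surface is at z = 439 mm; four square legs, each 38×38 mm in cross-section, run from the floor (z = 0) to the underside of the seat, each flush with a corner of the seat. Four stretchers, 38 mm wide and 20 mm tall, connect adjacent legs with their undersides at z = 274 mm, each running between the inner faces of the legs it joins and aligned with the legs' outer faces on the other axis.

B is a chair: 445×396 mm seat, 28 mm thick, top at z = 422 mm, on four 47 mm square corner legs flush with the seat edges. A 33 mm thick backrest slab spans the full seat width, extending 482 mm above the seat top, its back face flush with the seat's +y edge. Two armrests of 37×37 mm section run along each side from the seat's front edge to the front of the backrest, top faces 248 mm above the seat top and outer faces flush with the seat's x-edges; a 37×37 mm post under the front of each armrest stands on the seat at the front corner.

The chair is against the stool's +x side, with their −y faces flush.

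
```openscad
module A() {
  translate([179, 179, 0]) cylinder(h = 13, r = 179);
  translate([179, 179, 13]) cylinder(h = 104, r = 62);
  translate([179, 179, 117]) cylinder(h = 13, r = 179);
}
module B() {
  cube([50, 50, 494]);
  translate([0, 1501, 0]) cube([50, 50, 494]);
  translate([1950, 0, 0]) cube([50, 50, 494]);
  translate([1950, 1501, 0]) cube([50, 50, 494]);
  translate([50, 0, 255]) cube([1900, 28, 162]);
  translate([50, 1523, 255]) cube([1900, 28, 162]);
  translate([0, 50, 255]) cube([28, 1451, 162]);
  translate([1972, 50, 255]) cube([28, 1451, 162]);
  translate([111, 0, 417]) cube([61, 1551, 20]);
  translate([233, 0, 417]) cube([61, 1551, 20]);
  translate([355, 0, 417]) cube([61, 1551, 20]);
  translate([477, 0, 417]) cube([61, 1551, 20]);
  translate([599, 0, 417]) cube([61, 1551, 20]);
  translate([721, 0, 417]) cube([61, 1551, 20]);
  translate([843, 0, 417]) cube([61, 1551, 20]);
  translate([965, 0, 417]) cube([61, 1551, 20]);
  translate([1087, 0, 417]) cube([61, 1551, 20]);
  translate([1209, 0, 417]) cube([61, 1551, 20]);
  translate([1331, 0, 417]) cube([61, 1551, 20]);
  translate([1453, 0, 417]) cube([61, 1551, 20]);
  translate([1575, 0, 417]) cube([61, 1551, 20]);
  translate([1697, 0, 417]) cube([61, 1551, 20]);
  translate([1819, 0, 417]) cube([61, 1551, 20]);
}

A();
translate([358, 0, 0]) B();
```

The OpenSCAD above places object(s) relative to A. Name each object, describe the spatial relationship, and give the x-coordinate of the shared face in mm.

The spool's +x face and the bed frame's −x face are both at x = 358 mm.

A is a spool. B is a bed frame. The bed frame is against the spool's +x side, with their −y faces flush. The x-coordinate of the shared face is 358 mm.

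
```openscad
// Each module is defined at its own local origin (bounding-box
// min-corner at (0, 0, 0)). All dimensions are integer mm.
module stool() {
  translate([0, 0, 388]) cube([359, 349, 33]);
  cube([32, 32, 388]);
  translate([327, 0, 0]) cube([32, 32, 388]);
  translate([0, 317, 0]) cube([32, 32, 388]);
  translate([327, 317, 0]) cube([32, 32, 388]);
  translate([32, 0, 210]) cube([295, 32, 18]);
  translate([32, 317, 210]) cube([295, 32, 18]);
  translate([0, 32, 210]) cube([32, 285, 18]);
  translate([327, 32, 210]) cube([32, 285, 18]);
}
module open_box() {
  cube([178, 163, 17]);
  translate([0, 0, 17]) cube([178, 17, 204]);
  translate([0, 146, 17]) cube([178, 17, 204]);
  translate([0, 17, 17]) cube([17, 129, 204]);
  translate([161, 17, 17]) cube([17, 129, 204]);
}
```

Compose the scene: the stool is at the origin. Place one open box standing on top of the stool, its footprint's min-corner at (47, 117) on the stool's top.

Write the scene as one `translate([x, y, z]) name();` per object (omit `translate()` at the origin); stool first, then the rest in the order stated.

stool();
translate([47, 117, 421]) open_box();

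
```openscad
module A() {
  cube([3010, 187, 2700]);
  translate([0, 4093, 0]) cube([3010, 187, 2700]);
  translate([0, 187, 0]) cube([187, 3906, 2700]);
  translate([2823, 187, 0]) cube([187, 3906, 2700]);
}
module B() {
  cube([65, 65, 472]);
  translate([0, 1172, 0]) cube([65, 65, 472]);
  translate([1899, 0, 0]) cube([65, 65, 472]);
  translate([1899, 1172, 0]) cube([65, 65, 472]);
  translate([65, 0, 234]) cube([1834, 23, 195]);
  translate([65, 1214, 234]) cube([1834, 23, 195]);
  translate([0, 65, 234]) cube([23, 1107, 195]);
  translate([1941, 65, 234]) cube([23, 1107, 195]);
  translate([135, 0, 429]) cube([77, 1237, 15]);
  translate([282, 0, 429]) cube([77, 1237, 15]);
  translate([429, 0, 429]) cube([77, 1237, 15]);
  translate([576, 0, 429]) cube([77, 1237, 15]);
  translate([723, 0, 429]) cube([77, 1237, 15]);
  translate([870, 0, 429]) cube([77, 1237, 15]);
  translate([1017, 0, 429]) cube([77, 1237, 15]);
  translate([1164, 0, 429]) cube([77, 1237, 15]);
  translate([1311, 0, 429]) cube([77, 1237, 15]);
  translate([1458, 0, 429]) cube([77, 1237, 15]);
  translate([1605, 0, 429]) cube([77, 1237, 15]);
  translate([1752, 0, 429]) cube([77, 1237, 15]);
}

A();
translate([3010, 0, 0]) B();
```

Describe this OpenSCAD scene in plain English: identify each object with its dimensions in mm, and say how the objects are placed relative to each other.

A is a box-shaped house frame (walls only): outside footprint 3010×4280 mm, wall height 2700 mm, wall thickness 187 mm. The two y-facing walls run the full x-width; the two x-facing walls fit between the inner faces of the y-facing walls.

B is a bed frame 1964 mm long (x) by 1237 mm wide (y). Four 65×65 mm corner posts, 472 mm tall, at the corners of the footprint. Four rails of 23 mm thickness and 195 mm height run between adjacent posts with their undersides at z = 234 mm, their outer faces flush with the outside of the frame (the two x-running rails run between the posts' inner faces; the two y-running rails run between the posts' inner faces). 12 slats, each 77 mm wide (x) and 15 mm thick, lie across the top of the two x-running rails, running the full 1237 mm width of the frame in y; the slats are evenly spaced along x between the inner faces of the end posts with equal gaps (rounded down to the nearest mm) at the −x end and between each pair — any rounding remainder accumulates at the +x end.

The bed frame is against the house frame's +x side, with their −y faces flush.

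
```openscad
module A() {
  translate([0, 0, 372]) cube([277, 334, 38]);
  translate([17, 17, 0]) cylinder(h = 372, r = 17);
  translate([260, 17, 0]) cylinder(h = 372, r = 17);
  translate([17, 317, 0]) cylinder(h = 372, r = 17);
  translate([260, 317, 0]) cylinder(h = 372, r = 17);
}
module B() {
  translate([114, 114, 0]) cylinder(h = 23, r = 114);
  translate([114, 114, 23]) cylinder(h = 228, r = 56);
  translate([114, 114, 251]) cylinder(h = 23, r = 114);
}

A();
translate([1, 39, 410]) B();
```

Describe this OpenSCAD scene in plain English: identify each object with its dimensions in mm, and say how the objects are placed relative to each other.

A is a simple wooden stool: a rectangular seat 277 mm (x) by 334 mm (y), 38 mm thick, top face at z = 410 mm, on four round legs, each 34 mm in diameter. The legs rest on z = 0, each leg's axis is inset half a diameter from the nearest pair of seat edges (so the leg's bounding box is flush with the corner).

B is a spool: two coaxial disc flanges of radius 114 mm and thickness 23 mm, joined by a core cylinder of radius 56 mm and height 228 mm. The lower flange rests on z = 0 and the three cylinders share a vertical axis.

The spool is on top of the stool.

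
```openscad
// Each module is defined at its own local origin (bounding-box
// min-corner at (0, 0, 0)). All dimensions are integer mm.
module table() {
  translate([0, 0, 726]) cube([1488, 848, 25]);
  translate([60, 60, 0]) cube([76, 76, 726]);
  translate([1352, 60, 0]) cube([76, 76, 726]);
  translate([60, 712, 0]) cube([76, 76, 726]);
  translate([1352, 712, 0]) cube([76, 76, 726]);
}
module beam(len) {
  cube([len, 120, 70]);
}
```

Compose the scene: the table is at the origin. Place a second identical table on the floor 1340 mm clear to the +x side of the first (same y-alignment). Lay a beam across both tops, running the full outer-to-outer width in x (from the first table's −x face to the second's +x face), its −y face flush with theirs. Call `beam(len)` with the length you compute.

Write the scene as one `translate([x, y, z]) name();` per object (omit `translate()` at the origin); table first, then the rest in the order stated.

table();
translate([2828, 0, 0]) table();
translate([0, 0, 751]) beam(4316);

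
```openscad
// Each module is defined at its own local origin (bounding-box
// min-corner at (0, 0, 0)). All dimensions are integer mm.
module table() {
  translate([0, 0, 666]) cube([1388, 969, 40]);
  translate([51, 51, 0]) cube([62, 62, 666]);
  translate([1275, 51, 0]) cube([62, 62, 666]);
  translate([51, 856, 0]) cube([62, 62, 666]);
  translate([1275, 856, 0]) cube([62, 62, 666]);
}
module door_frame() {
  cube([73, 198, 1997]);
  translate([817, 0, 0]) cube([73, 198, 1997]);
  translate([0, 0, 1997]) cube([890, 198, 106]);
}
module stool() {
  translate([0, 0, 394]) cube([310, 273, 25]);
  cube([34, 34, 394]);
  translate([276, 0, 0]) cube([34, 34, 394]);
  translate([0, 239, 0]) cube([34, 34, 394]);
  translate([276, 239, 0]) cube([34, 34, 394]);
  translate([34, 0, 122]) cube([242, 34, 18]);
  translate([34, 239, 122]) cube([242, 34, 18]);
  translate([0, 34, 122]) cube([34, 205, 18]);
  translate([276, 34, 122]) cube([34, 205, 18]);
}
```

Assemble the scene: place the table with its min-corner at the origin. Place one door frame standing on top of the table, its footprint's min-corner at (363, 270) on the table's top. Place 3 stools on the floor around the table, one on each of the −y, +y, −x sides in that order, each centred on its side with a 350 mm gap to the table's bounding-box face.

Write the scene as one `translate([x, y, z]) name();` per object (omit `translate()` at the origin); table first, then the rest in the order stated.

table();
translate([363, 270, 706]) door_frame();
translate([539, -623, 0]) stool();
translate([539, 1319, 0]) stool();
translate([-660, 348, 0]) stool();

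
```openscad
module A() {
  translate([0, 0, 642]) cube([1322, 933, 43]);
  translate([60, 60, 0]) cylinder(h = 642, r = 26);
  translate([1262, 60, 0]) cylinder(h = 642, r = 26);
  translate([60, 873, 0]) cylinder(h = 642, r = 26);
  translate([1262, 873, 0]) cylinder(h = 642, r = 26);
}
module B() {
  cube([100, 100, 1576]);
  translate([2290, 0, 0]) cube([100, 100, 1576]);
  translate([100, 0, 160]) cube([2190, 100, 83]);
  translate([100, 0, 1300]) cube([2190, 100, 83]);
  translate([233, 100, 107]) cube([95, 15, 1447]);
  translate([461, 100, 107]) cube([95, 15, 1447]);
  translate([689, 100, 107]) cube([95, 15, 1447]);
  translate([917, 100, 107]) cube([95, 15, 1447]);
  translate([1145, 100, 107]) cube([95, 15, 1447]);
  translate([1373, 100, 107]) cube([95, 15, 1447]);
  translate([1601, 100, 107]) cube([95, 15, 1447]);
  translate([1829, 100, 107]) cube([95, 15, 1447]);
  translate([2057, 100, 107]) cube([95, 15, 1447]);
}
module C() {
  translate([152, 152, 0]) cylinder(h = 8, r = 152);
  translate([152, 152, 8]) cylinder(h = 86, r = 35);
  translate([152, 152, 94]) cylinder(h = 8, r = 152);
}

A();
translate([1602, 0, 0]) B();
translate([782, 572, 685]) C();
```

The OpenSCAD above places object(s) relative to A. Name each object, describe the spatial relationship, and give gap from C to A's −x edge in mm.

The spool's min-x is at 782; the table's min-x is 0; gap = 782 mm.

A is a table. B is a fence section. C is a spool. The fence section is on the floor beside the table on its +x side. The spool is on top of the table. The gap from the spool to the table's −x edge is 782 mm.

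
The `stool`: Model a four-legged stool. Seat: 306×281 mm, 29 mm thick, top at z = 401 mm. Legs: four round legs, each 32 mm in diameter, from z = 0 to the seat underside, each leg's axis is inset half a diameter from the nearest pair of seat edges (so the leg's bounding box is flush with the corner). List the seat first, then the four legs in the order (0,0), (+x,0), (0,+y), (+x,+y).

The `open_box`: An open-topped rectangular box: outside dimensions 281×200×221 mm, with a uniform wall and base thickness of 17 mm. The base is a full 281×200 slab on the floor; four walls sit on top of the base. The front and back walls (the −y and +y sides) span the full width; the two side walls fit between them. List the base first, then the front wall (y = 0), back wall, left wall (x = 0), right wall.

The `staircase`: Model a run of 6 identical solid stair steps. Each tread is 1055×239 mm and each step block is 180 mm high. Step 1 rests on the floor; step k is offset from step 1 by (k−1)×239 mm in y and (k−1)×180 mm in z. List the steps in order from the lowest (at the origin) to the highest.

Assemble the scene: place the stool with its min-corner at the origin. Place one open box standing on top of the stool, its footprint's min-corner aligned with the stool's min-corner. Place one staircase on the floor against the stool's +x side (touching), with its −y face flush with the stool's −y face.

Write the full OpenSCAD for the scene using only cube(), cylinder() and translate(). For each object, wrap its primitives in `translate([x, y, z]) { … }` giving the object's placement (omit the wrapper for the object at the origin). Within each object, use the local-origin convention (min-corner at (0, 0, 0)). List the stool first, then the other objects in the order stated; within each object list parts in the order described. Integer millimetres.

translate([0, 0, 372]) cube([306, 281, 29]);
translate([16, 16, 0]) cylinder(h = 372, r = 16);
translate([290, 16, 0]) cylinder(h = 372, r = 16);
translate([16, 265, 0]) cylinder(h = 372, r = 16);
translate([290, 265, 0]) cylinder(h = 372, r = 16);
translate([0, 0, 401]) {
  cube([281, 200, 17]);
  translate([0, 0, 17]) cube([281, 17, 204]);
  translate([0, 183, 17]) cube([281, 17, 204]);
  translate([0, 17, 17]) cube([17, 166, 204]);
  translate([264, 17, 17]) cube([17, 166, 204]);
}
translate([306, 0, 0]) {
  cube([1055, 239, 180]);
  translate([0, 239, 180]) cube([1055, 239, 180]);
  translate([0, 478, 360]) cube([1055, 239, 180]);
  translate([0, 717, 540]) cube([1055, 239, 180]);
  translate([0, 956, 720]) cube([1055, 239, 180]);
  translate([0, 1195, 900]) cube([1055, 239, 180]);
}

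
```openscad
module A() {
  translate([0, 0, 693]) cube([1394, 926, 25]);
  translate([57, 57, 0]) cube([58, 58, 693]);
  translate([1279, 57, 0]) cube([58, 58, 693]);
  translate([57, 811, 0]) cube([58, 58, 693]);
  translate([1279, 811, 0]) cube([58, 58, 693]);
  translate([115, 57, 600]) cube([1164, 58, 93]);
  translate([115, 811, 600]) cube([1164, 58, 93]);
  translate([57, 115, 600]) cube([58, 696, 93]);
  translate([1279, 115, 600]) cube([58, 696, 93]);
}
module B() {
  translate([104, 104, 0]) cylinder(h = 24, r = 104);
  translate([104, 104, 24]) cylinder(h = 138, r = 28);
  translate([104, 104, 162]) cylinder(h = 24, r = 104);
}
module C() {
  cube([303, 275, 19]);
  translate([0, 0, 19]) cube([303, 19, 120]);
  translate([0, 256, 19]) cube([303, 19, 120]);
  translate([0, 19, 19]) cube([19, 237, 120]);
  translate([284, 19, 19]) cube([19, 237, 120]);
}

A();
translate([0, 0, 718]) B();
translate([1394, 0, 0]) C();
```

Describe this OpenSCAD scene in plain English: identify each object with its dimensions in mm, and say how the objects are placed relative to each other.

A is a table: top 1394 mm (x) × 926 mm (y), 25 mm thick, upper face at z = 718 mm, on four 58×58 mm square legs, each inset 57 mm from the nearest pair of top edges, running from z = 0 to the bottom of the top. Four apron rails, 58 mm thick and 93 mm tall, run between adjacent legs with their top edges flush with the underside of the top and their outer faces flush with the legs' outer faces.

B is a spool: two coaxial disc flanges of radius 104 mm and thickness 24 mm, joined by a core cylinder of radius 28 mm and height 138 mm. The lower flange rests on z = 0 and the three cylinders share a vertical axis.

C is an open-topped rectangular box: outside dimensions 303×275×139 mm, with a uniform wall and base thickness of 19 mm. The base is a full 303×275 slab on the floor; four walls sit on top of the base. The front and back walls (the −y and +y sides) span the full width; the two side walls fit between them.

The spool is on top of the table. The open box is against the table's +x side, with their −y faces flush.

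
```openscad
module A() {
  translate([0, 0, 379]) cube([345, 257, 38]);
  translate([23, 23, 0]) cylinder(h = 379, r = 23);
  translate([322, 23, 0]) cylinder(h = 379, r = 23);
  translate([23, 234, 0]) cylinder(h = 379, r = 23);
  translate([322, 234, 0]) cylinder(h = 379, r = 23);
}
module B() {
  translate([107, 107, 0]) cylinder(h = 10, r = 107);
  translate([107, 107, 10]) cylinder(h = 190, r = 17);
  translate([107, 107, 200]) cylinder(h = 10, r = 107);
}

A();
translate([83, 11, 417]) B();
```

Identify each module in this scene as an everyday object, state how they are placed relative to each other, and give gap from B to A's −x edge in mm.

A is a stool. B is a spool. The spool is on top of the stool. The gap from the spool to the stool's −x edge is 83 mm.

The spool's min-x is at 83; the stool's min-x is 0; gap = 83 mm.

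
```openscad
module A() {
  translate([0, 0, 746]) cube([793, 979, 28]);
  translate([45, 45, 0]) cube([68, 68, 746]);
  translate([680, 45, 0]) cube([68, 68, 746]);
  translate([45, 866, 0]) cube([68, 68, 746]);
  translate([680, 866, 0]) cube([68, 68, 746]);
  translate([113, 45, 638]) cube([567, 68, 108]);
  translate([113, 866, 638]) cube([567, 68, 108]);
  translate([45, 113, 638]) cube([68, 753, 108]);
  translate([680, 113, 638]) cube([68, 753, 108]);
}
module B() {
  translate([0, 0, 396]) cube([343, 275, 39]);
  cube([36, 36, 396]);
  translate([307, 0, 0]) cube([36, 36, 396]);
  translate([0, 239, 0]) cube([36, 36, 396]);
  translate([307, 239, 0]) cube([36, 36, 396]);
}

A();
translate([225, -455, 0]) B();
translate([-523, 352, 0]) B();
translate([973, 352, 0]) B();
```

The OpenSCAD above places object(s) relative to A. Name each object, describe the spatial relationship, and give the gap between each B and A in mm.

A is a table. B is a stool. Three stools sit around the table at the −y, −x, +x sides. The gap between each stool and the table is 180 mm.

Each stool's nearest face is 180 mm from the table's bounding box.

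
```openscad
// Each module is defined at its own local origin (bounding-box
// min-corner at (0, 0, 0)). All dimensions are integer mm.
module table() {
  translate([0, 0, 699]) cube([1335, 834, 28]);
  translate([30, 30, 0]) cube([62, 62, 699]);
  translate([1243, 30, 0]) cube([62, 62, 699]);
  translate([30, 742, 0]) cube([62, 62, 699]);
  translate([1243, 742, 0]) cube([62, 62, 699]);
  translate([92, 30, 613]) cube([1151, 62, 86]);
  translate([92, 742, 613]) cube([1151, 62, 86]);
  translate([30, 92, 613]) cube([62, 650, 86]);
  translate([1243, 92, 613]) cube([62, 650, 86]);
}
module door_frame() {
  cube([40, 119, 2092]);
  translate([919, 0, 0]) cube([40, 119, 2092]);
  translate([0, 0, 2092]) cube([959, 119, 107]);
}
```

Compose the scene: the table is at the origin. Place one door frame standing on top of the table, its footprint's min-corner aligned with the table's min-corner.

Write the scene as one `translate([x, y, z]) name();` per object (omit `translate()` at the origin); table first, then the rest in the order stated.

table();
translate([0, 0, 727]) door_frame();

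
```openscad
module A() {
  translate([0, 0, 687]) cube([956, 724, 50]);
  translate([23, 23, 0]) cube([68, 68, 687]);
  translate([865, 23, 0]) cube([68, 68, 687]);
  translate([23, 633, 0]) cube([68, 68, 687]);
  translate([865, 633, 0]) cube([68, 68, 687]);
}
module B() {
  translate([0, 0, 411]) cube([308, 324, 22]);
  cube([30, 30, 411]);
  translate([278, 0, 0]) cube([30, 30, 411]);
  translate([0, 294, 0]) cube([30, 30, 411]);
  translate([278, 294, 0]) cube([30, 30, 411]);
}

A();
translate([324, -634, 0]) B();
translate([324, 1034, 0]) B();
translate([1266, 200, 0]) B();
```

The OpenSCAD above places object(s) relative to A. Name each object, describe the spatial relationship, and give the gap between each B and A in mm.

Each stool's nearest face is 310 mm from the table's bounding box.

A is a table. B is a stool. Three stools sit around the table at the −y, +y, +x sides. The gap between each stool and the table is 310 mm.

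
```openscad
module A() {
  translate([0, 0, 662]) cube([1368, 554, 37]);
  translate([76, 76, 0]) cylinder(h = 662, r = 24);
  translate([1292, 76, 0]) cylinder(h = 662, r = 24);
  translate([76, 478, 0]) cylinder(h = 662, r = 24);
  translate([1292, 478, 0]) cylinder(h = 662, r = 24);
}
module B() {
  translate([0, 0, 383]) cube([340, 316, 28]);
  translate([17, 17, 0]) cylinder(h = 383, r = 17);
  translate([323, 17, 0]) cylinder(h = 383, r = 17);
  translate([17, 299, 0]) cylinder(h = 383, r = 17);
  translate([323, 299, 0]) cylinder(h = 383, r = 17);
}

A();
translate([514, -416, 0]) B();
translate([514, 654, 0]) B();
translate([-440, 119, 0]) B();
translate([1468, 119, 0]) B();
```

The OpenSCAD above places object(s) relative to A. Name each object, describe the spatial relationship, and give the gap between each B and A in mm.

Each stool's nearest face is 100 mm from the table's bounding box.

A is a table. B is a stool. Four stools sit around the table at the −y, +y, −x, +x sides. The gap between each stool and the table is 100 mm.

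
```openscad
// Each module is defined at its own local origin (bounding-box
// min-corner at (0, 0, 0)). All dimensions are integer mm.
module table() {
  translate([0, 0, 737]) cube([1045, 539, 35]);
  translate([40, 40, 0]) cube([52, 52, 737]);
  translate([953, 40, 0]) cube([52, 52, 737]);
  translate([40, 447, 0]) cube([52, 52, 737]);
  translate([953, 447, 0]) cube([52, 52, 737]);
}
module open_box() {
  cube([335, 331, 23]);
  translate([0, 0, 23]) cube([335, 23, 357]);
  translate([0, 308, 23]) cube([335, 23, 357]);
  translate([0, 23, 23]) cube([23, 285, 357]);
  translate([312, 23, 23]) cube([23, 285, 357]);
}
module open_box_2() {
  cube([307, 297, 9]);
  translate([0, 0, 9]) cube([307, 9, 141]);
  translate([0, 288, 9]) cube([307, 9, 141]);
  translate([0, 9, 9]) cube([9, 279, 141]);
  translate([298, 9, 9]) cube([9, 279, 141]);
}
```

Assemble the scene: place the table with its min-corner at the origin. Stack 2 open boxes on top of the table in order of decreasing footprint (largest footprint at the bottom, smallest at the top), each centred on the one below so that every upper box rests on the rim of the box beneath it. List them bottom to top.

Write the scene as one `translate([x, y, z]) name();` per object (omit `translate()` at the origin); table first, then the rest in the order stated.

table();
translate([355, 104, 772]) open_box();
translate([369, 121, 1152]) open_box_2();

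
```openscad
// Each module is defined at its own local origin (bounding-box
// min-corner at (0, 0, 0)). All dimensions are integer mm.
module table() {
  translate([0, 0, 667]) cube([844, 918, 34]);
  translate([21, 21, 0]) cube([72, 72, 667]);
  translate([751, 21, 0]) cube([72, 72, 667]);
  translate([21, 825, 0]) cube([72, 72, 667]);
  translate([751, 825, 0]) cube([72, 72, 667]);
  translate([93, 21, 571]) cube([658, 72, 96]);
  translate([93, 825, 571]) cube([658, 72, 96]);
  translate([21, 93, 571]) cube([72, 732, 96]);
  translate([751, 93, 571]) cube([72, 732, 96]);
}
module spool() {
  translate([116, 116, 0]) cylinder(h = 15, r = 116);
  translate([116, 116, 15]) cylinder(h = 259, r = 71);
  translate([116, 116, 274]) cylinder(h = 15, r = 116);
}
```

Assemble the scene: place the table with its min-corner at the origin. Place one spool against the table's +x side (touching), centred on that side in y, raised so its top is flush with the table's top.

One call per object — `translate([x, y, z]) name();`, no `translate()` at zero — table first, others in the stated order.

table();
translate([844, 343, 412]) spool();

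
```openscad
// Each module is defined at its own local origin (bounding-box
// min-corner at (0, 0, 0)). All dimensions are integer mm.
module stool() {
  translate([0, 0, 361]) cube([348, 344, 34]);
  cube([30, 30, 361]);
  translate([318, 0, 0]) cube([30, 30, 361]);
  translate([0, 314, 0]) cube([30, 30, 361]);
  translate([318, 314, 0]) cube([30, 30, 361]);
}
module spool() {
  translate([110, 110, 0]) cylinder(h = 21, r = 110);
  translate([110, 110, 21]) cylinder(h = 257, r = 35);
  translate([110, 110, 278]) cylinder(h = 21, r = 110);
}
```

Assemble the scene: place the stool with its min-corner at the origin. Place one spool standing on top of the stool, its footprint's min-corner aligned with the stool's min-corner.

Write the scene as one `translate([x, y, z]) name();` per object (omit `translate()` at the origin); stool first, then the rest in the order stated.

stool();
translate([0, 0, 395]) spool();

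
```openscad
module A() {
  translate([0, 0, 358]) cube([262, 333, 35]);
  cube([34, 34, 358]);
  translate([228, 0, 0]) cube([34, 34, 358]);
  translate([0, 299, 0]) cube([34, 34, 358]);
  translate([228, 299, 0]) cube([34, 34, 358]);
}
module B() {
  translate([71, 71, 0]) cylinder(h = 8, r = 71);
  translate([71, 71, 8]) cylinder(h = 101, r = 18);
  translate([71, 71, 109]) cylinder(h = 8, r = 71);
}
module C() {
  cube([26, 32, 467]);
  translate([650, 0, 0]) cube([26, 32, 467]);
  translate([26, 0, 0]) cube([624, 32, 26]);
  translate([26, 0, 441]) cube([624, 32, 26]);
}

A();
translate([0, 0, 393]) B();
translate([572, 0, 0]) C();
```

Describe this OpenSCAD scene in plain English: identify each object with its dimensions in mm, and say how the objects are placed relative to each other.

A is a four-legged stool. The seat is a 262×333×35 mm slab whose top surface is at z = 393 mm; four square legs, each 34×34 mm in cross-section, run from the floor (z = 0) to the underside of the seat, each flush with a corner of the seat.

B is a spool: two coaxial disc flanges of radius 71 mm and thickness 8 mm, joined by a core cylinder of radius 18 mm and height 101 mm. The lower flange rests on z = 0 and the three cylinders share a vertical axis.

C is a rectangular picture frame lying in the x–z plane (depth along y). The opening is 624 mm wide (x) by 415 mm tall (z), surrounded by a border 26 mm wide on all four sides. The frame is 32 mm deep and is made of two full-height vertical stiles with two horizontal rails fitted between them.

The spool is on top of the stool. The picture frame is on the floor beside the stool on its +x side.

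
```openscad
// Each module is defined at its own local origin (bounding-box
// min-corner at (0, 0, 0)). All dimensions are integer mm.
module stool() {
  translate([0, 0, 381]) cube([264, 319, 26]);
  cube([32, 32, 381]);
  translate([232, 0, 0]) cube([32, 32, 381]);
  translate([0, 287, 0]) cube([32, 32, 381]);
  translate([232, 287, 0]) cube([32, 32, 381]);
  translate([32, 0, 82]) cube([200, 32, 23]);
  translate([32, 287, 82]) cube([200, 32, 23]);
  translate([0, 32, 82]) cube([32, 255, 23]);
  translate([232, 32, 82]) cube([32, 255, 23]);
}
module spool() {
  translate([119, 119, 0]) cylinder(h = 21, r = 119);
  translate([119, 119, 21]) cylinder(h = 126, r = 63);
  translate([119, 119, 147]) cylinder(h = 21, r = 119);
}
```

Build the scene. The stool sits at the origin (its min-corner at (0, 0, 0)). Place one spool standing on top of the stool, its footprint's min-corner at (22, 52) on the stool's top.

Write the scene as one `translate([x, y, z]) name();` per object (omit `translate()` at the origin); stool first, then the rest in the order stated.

stool();
translate([22, 52, 407]) spool();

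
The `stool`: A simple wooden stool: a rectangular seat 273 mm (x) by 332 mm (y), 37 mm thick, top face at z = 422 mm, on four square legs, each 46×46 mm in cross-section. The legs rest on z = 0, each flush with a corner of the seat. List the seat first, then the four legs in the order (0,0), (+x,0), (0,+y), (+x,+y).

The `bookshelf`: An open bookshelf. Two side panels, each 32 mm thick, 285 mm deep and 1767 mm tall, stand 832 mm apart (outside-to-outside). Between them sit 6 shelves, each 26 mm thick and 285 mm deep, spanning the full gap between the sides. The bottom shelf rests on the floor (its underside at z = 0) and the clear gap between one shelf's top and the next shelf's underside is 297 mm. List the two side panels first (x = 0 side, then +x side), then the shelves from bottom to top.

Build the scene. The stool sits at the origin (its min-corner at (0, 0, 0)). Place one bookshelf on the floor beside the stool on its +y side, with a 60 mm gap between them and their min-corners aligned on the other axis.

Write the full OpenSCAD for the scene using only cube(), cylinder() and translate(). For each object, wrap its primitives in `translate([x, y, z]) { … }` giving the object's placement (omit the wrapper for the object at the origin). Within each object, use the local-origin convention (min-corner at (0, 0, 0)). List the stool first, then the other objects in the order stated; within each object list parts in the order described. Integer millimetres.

translate([0, 0, 385]) cube([273, 332, 37]);
cube([46, 46, 385]);
translate([227, 0, 0]) cube([46, 46, 385]);
translate([0, 286, 0]) cube([46, 46, 385]);
translate([227, 286, 0]) cube([46, 46, 385]);
translate([0, 392, 0]) {
  cube([32, 285, 1767]);
  translate([800, 0, 0]) cube([32, 285, 1767]);
  translate([32, 0, 0]) cube([768, 285, 26]);
  translate([32, 0, 323]) cube([768, 285, 26]);
  translate([32, 0, 646]) cube([768, 285, 26]);
  translate([32, 0, 969]) cube([768, 285, 26]);
  translate([32, 0, 1292]) cube([768, 285, 26]);
  translate([32, 0, 1615]) cube([768, 285, 26]);
}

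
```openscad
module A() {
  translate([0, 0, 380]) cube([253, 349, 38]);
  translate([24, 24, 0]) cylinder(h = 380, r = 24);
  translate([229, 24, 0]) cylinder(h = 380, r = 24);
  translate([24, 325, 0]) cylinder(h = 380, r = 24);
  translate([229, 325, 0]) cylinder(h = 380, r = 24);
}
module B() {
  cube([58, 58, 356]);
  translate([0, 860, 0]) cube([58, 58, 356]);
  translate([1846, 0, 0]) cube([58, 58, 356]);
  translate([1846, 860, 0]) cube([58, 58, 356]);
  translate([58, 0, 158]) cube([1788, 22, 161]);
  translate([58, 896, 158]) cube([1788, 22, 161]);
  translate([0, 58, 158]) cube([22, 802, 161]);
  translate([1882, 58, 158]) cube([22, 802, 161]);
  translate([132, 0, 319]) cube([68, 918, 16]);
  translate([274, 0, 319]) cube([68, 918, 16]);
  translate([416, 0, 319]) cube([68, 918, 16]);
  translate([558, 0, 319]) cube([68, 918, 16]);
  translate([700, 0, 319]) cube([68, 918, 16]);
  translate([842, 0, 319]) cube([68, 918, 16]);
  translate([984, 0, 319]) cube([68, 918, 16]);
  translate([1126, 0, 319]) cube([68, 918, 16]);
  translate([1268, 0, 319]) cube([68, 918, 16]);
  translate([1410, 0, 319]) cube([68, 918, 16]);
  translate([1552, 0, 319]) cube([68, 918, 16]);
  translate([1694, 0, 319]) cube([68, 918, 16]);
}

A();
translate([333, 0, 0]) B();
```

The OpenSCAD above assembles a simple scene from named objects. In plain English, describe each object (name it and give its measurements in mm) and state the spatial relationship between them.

A is a four-legged stool. The seat is 253×349 mm, 38 mm thick, top at z = 418 mm. It stands on four round legs, each 48 mm in diameter, from z = 0 to the seat underside, each leg's axis is inset half a diameter from the nearest pair of seat edges (so the leg's bounding box is flush with the corner).

B is a bed frame 1904 mm long (x) by 918 mm wide (y). Four 58×58 mm corner posts, 356 mm tall, at the corners of the footprint. Four rails of 22 mm thickness and 161 mm height run between adjacent posts with their undersides at z = 158 mm, their outer faces flush with the outside of the frame (the two x-running rails run between the posts' inner faces; the two y-running rails run between the posts' inner faces). 12 slats, each 68 mm wide (x) and 16 mm thick, lie across the top of the two x-running rails, running the full 918 mm width of the frame in y; the slats are evenly spaced along x between the inner faces of the end posts with equal gaps (rounded down to the nearest mm) at the −x end and between each pair — any rounding remainder accumulates at the +x end.

The bed frame is on the floor beside the stool on its +x side.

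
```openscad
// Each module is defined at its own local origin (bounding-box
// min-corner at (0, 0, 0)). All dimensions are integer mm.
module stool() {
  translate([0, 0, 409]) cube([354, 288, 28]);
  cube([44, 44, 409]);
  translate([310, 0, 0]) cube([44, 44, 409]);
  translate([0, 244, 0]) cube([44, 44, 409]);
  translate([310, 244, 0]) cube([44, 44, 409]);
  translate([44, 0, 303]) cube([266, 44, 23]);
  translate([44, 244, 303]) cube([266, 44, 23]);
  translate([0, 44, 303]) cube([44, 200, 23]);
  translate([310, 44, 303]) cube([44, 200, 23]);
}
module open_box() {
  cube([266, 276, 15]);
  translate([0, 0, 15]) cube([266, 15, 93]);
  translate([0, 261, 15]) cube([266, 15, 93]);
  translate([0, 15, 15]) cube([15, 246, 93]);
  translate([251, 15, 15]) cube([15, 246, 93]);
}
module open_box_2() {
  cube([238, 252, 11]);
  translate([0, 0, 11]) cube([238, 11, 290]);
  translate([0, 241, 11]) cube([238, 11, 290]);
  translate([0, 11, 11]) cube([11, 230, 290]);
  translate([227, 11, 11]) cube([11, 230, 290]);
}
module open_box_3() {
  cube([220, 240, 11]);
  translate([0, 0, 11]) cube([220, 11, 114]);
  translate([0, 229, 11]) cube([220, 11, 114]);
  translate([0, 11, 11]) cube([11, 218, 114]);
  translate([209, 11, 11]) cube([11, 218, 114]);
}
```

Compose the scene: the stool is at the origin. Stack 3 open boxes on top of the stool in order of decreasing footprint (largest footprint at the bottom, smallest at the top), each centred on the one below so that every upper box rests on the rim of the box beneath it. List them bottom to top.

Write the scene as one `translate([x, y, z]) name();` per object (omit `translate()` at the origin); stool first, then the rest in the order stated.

stool();
translate([44, 6, 437]) open_box();
translate([58, 18, 545]) open_box_2();
translate([67, 24, 846]) open_box_3();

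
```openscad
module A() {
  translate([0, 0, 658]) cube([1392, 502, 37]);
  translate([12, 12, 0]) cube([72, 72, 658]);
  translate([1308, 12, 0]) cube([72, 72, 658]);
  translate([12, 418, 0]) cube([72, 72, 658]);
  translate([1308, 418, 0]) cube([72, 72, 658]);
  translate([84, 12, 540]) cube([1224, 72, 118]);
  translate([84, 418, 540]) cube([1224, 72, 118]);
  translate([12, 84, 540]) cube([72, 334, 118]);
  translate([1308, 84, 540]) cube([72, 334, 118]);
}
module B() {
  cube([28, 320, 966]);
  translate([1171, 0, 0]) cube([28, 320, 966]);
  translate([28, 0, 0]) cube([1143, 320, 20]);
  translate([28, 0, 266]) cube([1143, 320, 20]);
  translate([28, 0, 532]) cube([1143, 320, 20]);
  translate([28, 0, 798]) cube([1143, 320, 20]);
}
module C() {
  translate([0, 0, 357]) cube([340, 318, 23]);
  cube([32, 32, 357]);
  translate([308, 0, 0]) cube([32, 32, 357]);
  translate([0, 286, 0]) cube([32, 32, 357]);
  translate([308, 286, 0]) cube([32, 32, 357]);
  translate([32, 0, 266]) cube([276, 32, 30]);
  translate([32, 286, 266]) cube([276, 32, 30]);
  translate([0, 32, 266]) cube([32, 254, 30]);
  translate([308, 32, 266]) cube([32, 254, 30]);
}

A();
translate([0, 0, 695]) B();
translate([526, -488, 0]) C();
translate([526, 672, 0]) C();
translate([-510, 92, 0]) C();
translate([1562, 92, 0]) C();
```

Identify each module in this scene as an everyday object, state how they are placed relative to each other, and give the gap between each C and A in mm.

A is a table. B is a bookshelf. C is a stool. The bookshelf is on top of the table. Four stools sit around the table at the −y, +y, −x, +x sides. The gap between each stool and the table is 170 mm.

Each stool's nearest face is 170 mm from the table's bounding box.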